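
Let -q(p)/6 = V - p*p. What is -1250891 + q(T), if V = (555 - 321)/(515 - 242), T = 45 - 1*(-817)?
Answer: 22451575/7 ≈ 3.2074e+6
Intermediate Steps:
T = 862 (T = 45 + 817 = 862)
V = 6/7 (V = 234/273 = 234*(1/273) = 6/7 ≈ 0.85714)
q(p) = -36/7 + 6*p² (q(p) = -6*(6/7 - p*p) = -6*(6/7 - p²) = -36/7 + 6*p²)
-1250891 + q(T) = -1250891 + (-36/7 + 6*862²) = -1250891 + (-36/7 + 6*743044) = -1250891 + (-36/7 + 4458264) = -1250891 + 31207812/7 = 22451575/7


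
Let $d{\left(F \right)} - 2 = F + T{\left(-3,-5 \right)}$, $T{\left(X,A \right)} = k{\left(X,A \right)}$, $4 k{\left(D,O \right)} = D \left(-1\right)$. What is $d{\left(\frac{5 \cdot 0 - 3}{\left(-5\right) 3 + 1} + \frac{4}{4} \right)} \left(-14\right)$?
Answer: $- \frac{111}{2} \approx -55.5$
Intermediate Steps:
$k{\left(D,O \right)} = - \frac{D}{4}$ ($k{\left(D,O \right)} = \frac{D \left(-1\right)}{4} = \frac{\left(-1\right) D}{4} = - \frac{D}{4}$)
$T{\left(X,A \right)} = - \frac{X}{4}$
$d{\left(F \right)} = \frac{11}{4} + F$ ($d{\left(F \right)} = 2 + \left(F - - \frac{3}{4}\right) = 2 + \left(F + \frac{3}{4}\right) = 2 + \left(\frac{3}{4} + F\right) = \frac{11}{4} + F$)
$d{\left(\frac{5 \cdot 0 - 3}{\left(-5\right) 3 + 1} + \frac{4}{4} \right)} \left(-14\right) = \left(\frac{11}{4} + \left(\frac{5 \cdot 0 - 3}{\left(-5\right) 3 + 1} + \frac{4}{4}\right)\right) \left(-14\right) = \left(\frac{11}{4} + \left(\frac{0 - 3}{-15 + 1} + 4 \cdot \frac{1}{4}\right)\right) \left(-14\right) = \left(\frac{11}{4} + \left(- \frac{3}{-14} + 1\right)\right) \left(-14\right) = \left(\frac{11}{4} + \left(\left(-3\right) \left(- \frac{1}{14}\right) + 1\right)\right) \left(-14\right) = \left(\frac{11}{4} + \left(\frac{3}{14} + 1\right)\right) \left(-14\right) = \left(\frac{11}{4} + \frac{17}{14}\right) \left(-14\right) = \frac{111}{28} \left(-14\right) = - \frac{111}{2}$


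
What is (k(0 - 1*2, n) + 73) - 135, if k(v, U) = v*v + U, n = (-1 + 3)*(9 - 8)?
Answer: -56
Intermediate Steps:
n = 2 (n = 2*1 = 2)
k(v, U) = U + v² (k(v, U) = v² + U = U + v²)
(k(0 - 1*2, n) + 73) - 135 = ((2 + (0 - 1*2)²) + 73) - 135 = ((2 + (0 - 2)²) + 73) - 135 = ((2 + (-2)²) + 73) - 135 = ((2 + 4) + 73) - 135 = (6 + 73) - 135 = 79 - 135 = -56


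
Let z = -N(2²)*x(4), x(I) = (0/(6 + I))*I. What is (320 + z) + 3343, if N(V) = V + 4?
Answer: 3663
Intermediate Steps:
N(V) = 4 + V
x(I) = 0 (x(I) = 0*I = 0)
z = 0 (z = -(4 + 2²)*0 = -(4 + 4)*0 = -8*0 = -1*0 = 0)
(320 + z) + 3343 = (320 + 0) + 3343 = 320 + 3343 = 3663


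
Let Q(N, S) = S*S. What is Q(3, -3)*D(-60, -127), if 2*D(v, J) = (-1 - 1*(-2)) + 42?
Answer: 387/2 ≈ 193.50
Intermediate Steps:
D(v, J) = 43/2 (D(v, J) = ((-1 - 1*(-2)) + 42)/2 = ((-1 + 2) + 42)/2 = (1 + 42)/2 = (½)*43 = 43/2)
Q(N, S) = S²
Q(3, -3)*D(-60, -127) = (-3)²*(43/2) = 9*(43/2) = 387/2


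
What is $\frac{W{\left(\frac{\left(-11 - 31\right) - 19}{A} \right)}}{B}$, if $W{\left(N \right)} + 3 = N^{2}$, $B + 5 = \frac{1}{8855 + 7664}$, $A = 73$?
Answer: $\frac{101311027}{220071713} \approx 0.46035$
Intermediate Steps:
$B = - \frac{82594}{16519}$ ($B = -5 + \frac{1}{8855 + 7664} = -5 + \frac{1}{16519} = - \frac{82594}{16519} \approx -4.9999$)
$W{\left(N \right)} = -3 + N^{2}$
$\frac{W{\left(\frac{\left(-11 - 31\right) - 19}{A} \right)}}{B} = \frac{-3 + \left(\frac{\left(-11 - 31\right) - 19}{73}\right)^{2}}{- \frac{82594}{16519}} = \left(-3 + \left(\left(-42 - 19\right) \frac{1}{73}\right)^{2}\right) \left(- \frac{16519}{82594}\right) = \left(-3 + \left(\left(-61\right) \frac{1}{73}\right)^{2}\right) \left(- \frac{16519}{82594}\right) = \left(-3 + \left(- \frac{61}{73}\right)^{2}\right) \left(- \frac{16519}{82594}\right) = \left(-3 + \frac{3721}{5329}\right) \left(- \frac{16519}{82594}\right) = \left(- \frac{12266}{5329}\right) \left(- \frac{16519}{82594}\right) = \frac{101311027}{220071713}$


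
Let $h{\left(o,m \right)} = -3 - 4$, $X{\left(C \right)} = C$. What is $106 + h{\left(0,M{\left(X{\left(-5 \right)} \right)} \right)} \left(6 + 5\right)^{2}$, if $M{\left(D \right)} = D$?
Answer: $-741$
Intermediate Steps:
$h{\left(o,m \right)} = -7$ ($h{\left(o,m \right)} = -3 - 4 = -7$)
$106 + h{\left(0,M{\left(X{\left(-5 \right)} \right)} \right)} \left(6 + 5\right)^{2} = 106 - 7 \left(6 + 5\right)^{2} = 106 - 7 \cdot 11^{2} = 106 - 847 = -741$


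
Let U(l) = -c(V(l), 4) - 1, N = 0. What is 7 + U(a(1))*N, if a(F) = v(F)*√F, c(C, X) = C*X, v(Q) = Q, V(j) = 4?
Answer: 7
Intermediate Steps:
a(F) = F^(3/2) (a(F) = F*√F = F^(3/2))
U(l) = -17 (U(l) = -4*4 - 1 = -1*16 - 1 = -16 - 1 = -17)
7 + U(a(1))*N = 7 - 17*0 = 7 + 0 = 7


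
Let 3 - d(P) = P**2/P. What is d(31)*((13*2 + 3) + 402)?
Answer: -12068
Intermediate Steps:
d(P) = 3 - P (d(P) = 3 - P**2/P = 3 - P)
d(31)*((13*2 + 3) + 402) = (3 - 1*31)*((13*2 + 3) + 402) = (3 - 31)*((26 + 3) + 402) = -28*(29 + 402) = -28*431 = -12068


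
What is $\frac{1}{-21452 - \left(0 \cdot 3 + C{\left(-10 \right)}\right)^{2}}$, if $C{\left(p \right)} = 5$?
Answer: $- \frac{1}{21477} \approx -4.6561 \cdot 10^{-5}$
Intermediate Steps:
$\frac{1}{-21452 - \left(0 \cdot 3 + C{\left(-10 \right)}\right)^{2}} = \frac{1}{-21452 - \left(0 \cdot 3 + 5\right)^{2}} = \frac{1}{-21452 - \left(0 + 5\right)^{2}} = \frac{1}{-21452 - 5^{2}} = \frac{1}{-21452 - 25} = \frac{1}{-21477} = - \frac{1}{21477}$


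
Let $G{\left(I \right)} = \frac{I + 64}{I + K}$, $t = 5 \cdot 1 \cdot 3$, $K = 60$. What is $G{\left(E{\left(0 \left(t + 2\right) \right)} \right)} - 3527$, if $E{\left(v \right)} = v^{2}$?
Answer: $- \frac{52889}{15} \approx -3525.9$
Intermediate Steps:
$t = 15$ ($t = 5 \cdot 3 = 15$)
$G{\left(I \right)} = \frac{64 + I}{60 + I}$ ($G{\left(I \right)} = \frac{I + 64}{I + 60} = \frac{64 + I}{60 + I}$)
$G{\left(E{\left(0 \left(t + 2\right) \right)} \right)} - 3527 = \frac{64 + \left(0 \left(15 + 2\right)\right)^{2}}{60 + \left(0 \left(15 + 2\right)\right)^{2}} - 3527 = \frac{64 + \left(0 \cdot 17\right)^{2}}{60 + \left(0 \cdot 17\right)^{2}} - 3527 = \frac{64 + 0^{2}}{60 + 0^{2}} - 3527 = \frac{64 + 0}{60 + 0} - 3527 = \frac{1}{60} \cdot 64 - 3527 = \frac{16}{15} - 3527 = - \frac{52889}{15}$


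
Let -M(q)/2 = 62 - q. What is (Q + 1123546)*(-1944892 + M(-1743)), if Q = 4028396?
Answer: -10038569290884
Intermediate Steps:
M(q) = -124 + 2*q (M(q) = -2*(62 - q) = -124 + 2*q)
(Q + 1123546)*(-1944892 + M(-1743)) = (4028396 + 1123546)*(-1944892 + (-124 + 2*(-1743))) = 5151942*(-1944892 + (-124 - 3486)) = 5151942*(-1944892 - 3610) = 5151942*(-1948502) = -10038569290884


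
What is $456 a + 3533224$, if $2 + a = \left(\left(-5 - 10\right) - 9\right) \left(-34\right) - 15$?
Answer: $3897568$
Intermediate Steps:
$a = 799$ ($a = -2 - \left(15 - \left(\left(-5 - 10\right) - 9\right) \left(-34\right)\right) = -2 - \left(15 - \left(-15 - 9\right) \left(-34\right)\right) = -2 - -801 = -2 + \left(816 - 15\right) = -2 + 801 = 799$)
$456 a + 3533224 = 456 \cdot 799 + 3533224 = 364344 + 3533224 = 3897568$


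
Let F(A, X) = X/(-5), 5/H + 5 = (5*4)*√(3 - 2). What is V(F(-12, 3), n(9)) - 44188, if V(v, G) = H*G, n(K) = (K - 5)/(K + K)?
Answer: -1193074/27 ≈ -44188.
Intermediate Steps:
H = ⅓ (H = 5/(-5 + (5*4)*√(3 - 2)) = 5/(-5 + 20*√1) = 5/(-5 + 20*1) = 5/(-5 + 20) = 5/15 = 5*(1/15) = ⅓ ≈ 0.33333)
F(A, X) = -X/5 (F(A, X) = X*(-⅕) = -X/5)
n(K) = (-5 + K)/(2*K) (n(K) = (-5 + K)/((2*K)) = (-5 + K)*(1/(2*K)) = (-5 + K)/(2*K))
V(v, G) = G/3
V(F(-12, 3), n(9)) - 44188 = ((½)*(-5 + 9)/9)/3 - 44188 = ((½)*(⅑)*4)/3 - 44188 = (⅓)*(2/9) - 44188 = 2/27 - 44188 = -1193074/27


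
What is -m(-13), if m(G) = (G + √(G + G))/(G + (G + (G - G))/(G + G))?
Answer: -26/25 + 2*I*√26/25 ≈ -1.04 + 0.40792*I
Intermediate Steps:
m(G) = (G + √2*√G)/(½ + G) (m(G) = (G + √(2*G))/(G + (G + 0)/((2*G))) = (G + √2*√G)/(G + G*(1/(2*G))) = (G + √2*√G)/(G + ½) = (G + √2*√G)/(½ + G))
-m(-13) = -2*(-13 + √2*√(-13))/(1 + 2*(-13)) = -2*(-13 + √2*(I*√13))/(1 - 26) = -2*(-13 + I*√26)/(-25) = -2*(-1)*(-13 + I*√26)/25 = -(26/25 - 2*I*√26/25) = -26/25 + 2*I*√26/25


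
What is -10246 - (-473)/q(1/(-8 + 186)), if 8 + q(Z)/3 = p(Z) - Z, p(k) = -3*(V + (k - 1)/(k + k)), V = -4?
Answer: -737208833/71955 ≈ -10245.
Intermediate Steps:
p(k) = 12 - 3*(-1 + k)/(2*k) (p(k) = -3*(-4 + (k - 1)/(k + k)) = -3*(-4 + (-1 + k)/((2*k))) = -3*(-4 + (-1 + k)*(1/(2*k))) = -3*(-4 + (-1 + k)/(2*k)) = 12 - 3*(-1 + k)/(2*k))
q(Z) = -24 - 3*Z + 9*(1 + 7*Z)/(2*Z) (q(Z) = -24 + 3*(3*(1 + 7*Z)/(2*Z) - Z) = -24 + 3*(-Z + 3*(1 + 7*Z)/(2*Z)) = -24 + (-3*Z + 9*(1 + 7*Z)/(2*Z)) = -24 - 3*Z + 9*(1 + 7*Z)/(2*Z))
-10246 - (-473)/q(1/(-8 + 186)) = -10246 - (-473)/(15/2 - 3/(-8 + 186) + 9/(2*(1/(-8 + 186)))) = -10246 - (-473)/(15/2 - 3/178 + 9/(2*(1/178))) = -10246 - (-473)/(15/2 - 3*1/178 + 9/(2*(1/178))) = -10246 - (-473)/(15/2 - 3/178 + (9/2)*178) = -10246 - (-473)/(15/2 - 3/178 + 801) = -10246 - (-473)/71955/89 = -10246 - (-473)*89/71955 = -10246 - 1*(-42097/71955) = -10246 + 42097/71955 = -737208833/71955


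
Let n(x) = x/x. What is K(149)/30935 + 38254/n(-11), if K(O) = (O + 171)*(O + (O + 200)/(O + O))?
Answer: 35266379234/921863 ≈ 38256.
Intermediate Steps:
K(O) = (171 + O)*(O + (200 + O)/(2*O)) (K(O) = (171 + O)*(O + (200 + O)/((2*O))) = (171 + O)*(O + (200 + O)*(1/(2*O))) = (171 + O)*(O + (200 + O)/(2*O)))
n(x) = 1
K(149)/30935 + 38254/n(-11) = (371/2 + 149² + 17100/149 + (343/2)*149)/30935 + 38254/1 = (371/2 + 22201 + 17100*(1/149) + 51107/2)*(1/30935) + 38254*1 = (371/2 + 22201 + 17100/149 + 51107/2)*(1/30935) + 38254 = (7160160/149)*(1/30935) + 38254 = 1432032/921863 + 38254 = 35266379234/921863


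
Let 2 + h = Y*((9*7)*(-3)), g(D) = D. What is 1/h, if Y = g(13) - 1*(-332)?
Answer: -1/65207 ≈ -1.5336e-5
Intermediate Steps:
Y = 345 (Y = 13 - 1*(-332) = 13 + 332 = 345)
h = -65207 (h = -2 + 345*((9*7)*(-3)) = -2 + 345*(63*(-3)) = -2 + 345*(-189) = -2 - 65205 = -65207)
1/h = 1/(-65207) = -1/65207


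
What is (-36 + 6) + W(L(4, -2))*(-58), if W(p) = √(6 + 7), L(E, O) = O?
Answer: -30 - 58*√13 ≈ -239.12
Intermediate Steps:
W(p) = √13
(-36 + 6) + W(L(4, -2))*(-58) = (-36 + 6) + √13*(-58) = -30 - 58*√13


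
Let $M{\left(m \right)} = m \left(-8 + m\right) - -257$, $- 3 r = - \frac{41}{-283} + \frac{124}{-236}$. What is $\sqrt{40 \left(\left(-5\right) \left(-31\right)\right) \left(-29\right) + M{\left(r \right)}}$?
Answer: $\frac{i \sqrt{50055037105331}}{16697} \approx 423.73 i$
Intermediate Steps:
$r = \frac{2118}{16697}$ ($r = - \frac{- \frac{41}{-283} + \frac{124}{-236}}{3} = - \frac{\left(-41\right) \left(- \frac{1}{283}\right) + 124 \left(- \frac{1}{236}\right)}{3} = - \frac{\frac{41}{283} - \frac{31}{59}}{3} = \left(- \frac{1}{3}\right) \left(- \frac{6354}{16697}\right) = \frac{2118}{16697} \approx 0.12685$)
$M{\left(m \right)} = 257 + m \left(-8 + m\right)$ ($M{\left(m \right)} = m \left(-8 + m\right) + 257 = 257 + m \left(-8 + m\right)$)
$\sqrt{40 \left(\left(-5\right) \left(-31\right)\right) \left(-29\right) + M{\left(r \right)}} = \sqrt{40 \left(\left(-5\right) \left(-31\right)\right) \left(-29\right) + \left(257 + \left(\frac{2118}{16697}\right)^{2} - \frac{16944}{16697}\right)} = \sqrt{40 \cdot 155 \left(-29\right) + \left(257 + \frac{4485924}{278789809} - \frac{16944}{16697}\right)} = \sqrt{6200 \left(-29\right) + \frac{71370552869}{278789809}} = \sqrt{-179800 + \frac{71370552869}{278789809}} = \sqrt{- \frac{50055037105331}{278789809}} = \frac{i \sqrt{50055037105331}}{16697}$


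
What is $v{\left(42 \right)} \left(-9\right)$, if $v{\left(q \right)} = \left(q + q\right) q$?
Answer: $-31752$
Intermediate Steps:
$v{\left(q \right)} = 2 q^{2}$ ($v{\left(q \right)} = 2 q q = 2 q^{2}$)
$v{\left(42 \right)} \left(-9\right) = 2 \cdot 42^{2} \left(-9\right) = 2 \cdot 1764 \left(-9\right) = 3528 \left(-9\right) = -31752$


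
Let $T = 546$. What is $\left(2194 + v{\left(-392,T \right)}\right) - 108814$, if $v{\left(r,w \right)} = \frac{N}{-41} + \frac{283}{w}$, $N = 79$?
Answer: $- \frac{2386826851}{22386} \approx -1.0662 \cdot 10^{5}$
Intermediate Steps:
$v{\left(r,w \right)} = - \frac{79}{41} + \frac{283}{w}$ ($v{\left(r,w \right)} = \frac{79}{-41} + \frac{283}{w} = 79 \left(- \frac{1}{41}\right) + \frac{283}{w} = - \frac{79}{41} + \frac{283}{w}$)
$\left(2194 + v{\left(-392,T \right)}\right) - 108814 = \left(2194 - \left(\frac{79}{41} - \frac{283}{546}\right)\right) - 108814 = \left(2194 + \left(- \frac{79}{41} + 283 \cdot \frac{1}{546}\right)\right) - 108814 = \left(2194 + \left(- \frac{79}{41} + \frac{283}{546}\right)\right) - 108814 = \left(2194 - \frac{31531}{22386}\right) - 108814 = \frac{49083353}{22386} - 108814 = - \frac{2386826851}{22386}$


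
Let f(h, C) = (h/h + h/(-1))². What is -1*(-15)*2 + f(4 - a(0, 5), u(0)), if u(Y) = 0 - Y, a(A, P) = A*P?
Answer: 39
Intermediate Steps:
u(Y) = -Y
f(h, C) = (1 - h)² (f(h, C) = (1 + h*(-1))² = (1 - h)²)
-1*(-15)*2 + f(4 - a(0, 5), u(0)) = -1*(-15)*2 + (-1 + (4 - 0*5))² = 15*2 + (-1 + (4 - 1*0))² = 30 + (-1 + (4 + 0))² = 30 + (-1 + 4)² = 30 + 3² = 30 + 9 = 39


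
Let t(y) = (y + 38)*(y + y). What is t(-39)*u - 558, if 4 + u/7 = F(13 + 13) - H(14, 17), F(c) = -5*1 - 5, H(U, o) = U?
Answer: -15846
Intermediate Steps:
F(c) = -10 (F(c) = -5 - 5 = -10)
t(y) = 2*y*(38 + y) (t(y) = (38 + y)*(2*y) = 2*y*(38 + y))
u = -196 (u = -28 + 7*(-10 - 1*14) = -28 + 7*(-10 - 14) = -28 + 7*(-24) = -28 - 168 = -196)
t(-39)*u - 558 = (2*(-39)*(38 - 39))*(-196) - 558 = (2*(-39)*(-1))*(-196) - 558 = 78*(-196) - 558 = -15288 - 558 = -15846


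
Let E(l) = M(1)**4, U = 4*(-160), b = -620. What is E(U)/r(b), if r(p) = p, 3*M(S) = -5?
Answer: -125/10044 ≈ -0.012445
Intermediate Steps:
M(S) = -5/3 (M(S) = (1/3)*(-5) = -5/3)
U = -640
E(l) = 625/81 (E(l) = (-5/3)**4 = 625/81)
E(U)/r(b) = (625/81)/(-620) = (625/81)*(-1/620) = -125/10044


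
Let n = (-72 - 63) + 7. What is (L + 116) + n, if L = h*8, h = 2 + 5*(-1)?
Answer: -36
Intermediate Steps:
h = -3 (h = 2 - 5 = -3)
L = -24 (L = -3*8 = -24)
n = -128 (n = -135 + 7 = -128)
(L + 116) + n = (-24 + 116) - 128 = 92 - 128 = -36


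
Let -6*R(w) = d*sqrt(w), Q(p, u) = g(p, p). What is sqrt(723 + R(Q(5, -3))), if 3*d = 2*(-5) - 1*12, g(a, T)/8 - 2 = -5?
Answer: sqrt(6507 + 22*I*sqrt(6))/3 ≈ 26.889 + 0.11134*I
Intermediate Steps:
g(a, T) = -24 (g(a, T) = 16 + 8*(-5) = 16 - 40 = -24)
Q(p, u) = -24
d = -22/3 (d = (2*(-5) - 1*12)/3 = (-10 - 12)/3 = (1/3)*(-22) = -22/3 ≈ -7.3333)
R(w) = 11*sqrt(w)/9 (R(w) = -(-11)*sqrt(w)/9 = 11*sqrt(w)/9)
sqrt(723 + R(Q(5, -3))) = sqrt(723 + 11*sqrt(-24)/9) = sqrt(723 + 11*(2*I*sqrt(6))/9) = sqrt(723 + 22*I*sqrt(6)/9)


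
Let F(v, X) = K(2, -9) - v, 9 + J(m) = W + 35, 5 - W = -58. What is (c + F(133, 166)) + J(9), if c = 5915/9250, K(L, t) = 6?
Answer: -69117/1850 ≈ -37.361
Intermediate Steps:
W = 63 (W = 5 - 1*(-58) = 5 + 58 = 63)
J(m) = 89 (J(m) = -9 + (63 + 35) = -9 + 98 = 89)
F(v, X) = 6 - v
c = 1183/1850 (c = 5915*(1/9250) = 1183/1850 ≈ 0.63946)
(c + F(133, 166)) + J(9) = (1183/1850 + (6 - 1*133)) + 89 = (1183/1850 + (6 - 133)) + 89 = (1183/1850 - 127) + 89 = -233767/1850 + 89 = -69117/1850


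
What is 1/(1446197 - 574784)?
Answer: 1/871413 ≈ 1.1476e-6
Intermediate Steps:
1/(1446197 - 574784) = 1/871413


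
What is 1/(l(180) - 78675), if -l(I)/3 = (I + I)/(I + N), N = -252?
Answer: -1/78660 ≈ -1.2713e-5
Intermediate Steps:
l(I) = -6*I/(-252 + I) (l(I) = -3*(I + I)/(I - 252) = -3*2*I/(-252 + I) = -6*I/(-252 + I))
1/(l(180) - 78675) = 1/(-6*180/(-252 + 180) - 78675) = 1/(-6*180/(-72) - 78675) = 1/(-6*180*(-1/72) - 78675) = 1/(15 - 78675) = 1/(-78660) = -1/78660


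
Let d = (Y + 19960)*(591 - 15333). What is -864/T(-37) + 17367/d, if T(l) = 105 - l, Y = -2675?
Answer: -5241976957/861518970 ≈ -6.0846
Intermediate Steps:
d = -254815470 (d = (-2675 + 19960)*(591 - 15333) = 17285*(-14742) = -254815470)
-864/T(-37) + 17367/d = -864/(105 - 1*(-37)) + 17367/(-254815470) = -864/(105 + 37) + 17367*(-1/254815470) = -864/142 - 827/12134070 = -864*1/142 - 827/12134070 = -432/71 - 827/12134070 = -5241976957/861518970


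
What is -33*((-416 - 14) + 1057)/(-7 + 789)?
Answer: -20691/782 ≈ -26.459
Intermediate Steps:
-33*((-416 - 14) + 1057)/(-7 + 789) = -33*(-430 + 1057)/782 = -20691/782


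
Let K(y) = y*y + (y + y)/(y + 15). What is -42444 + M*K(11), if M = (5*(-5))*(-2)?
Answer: -472572/13 ≈ -36352.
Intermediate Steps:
K(y) = y**2 + 2*y/(15 + y) (K(y) = y**2 + (2*y)/(15 + y) = y**2 + 2*y/(15 + y))
M = 50 (M = -25*(-2) = 50)
-42444 + M*K(11) = -42444 + 50*(11*(2 + 11**2 + 15*11)/(15 + 11)) = -42444 + 50*(11*(2 + 121 + 165)/26) = -42444 + 50*(11*(1/26)*288) = -42444 + 50*(1584/13) = -42444 + 79200/13 = -472572/13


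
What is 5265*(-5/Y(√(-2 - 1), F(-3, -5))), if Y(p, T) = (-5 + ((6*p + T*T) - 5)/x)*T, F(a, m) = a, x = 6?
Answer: -342225/196 - 78975*I*√3/196 ≈ -1746.0 - 697.9*I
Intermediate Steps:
Y(p, T) = T*(-35/6 + p + T²/6) (Y(p, T) = (-5 + ((6*p + T*T) - 5)/6)*T = (-5 + ((6*p + T²) - 5)*(⅙))*T = (-5 + ((T² + 6*p) - 5)*(⅙))*T = (-5 + (-5 + T² + 6*p)*(⅙))*T = (-5 + (-⅚ + p + T²/6))*T = (-35/6 + p + T²/6)*T = T*(-35/6 + p + T²/6))
5265*(-5/Y(√(-2 - 1), F(-3, -5))) = 5265*(-5*(-2/(-35 + (-3)² + 6*√(-2 - 1)))) = 5265*(-5*(-2/(-35 + 9 + 6*√(-3)))) = 5265*(-5*(-2/(-35 + 9 + 6*(I*√3)))) = 5265*(-5*(-2/(-35 + 9 + 6*I*√3))) = 5265*(-5*(-2/(-26 + 6*I*√3))) = 5265*(-5/(13 - 3*I*√3)) = -26325/(13 - 3*I*√3)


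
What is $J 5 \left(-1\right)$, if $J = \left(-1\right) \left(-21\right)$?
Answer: $-105$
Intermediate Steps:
$J = 21$
$J 5 \left(-1\right) = 21 \cdot 5 \left(-1\right) = 105 \left(-1\right) = -105$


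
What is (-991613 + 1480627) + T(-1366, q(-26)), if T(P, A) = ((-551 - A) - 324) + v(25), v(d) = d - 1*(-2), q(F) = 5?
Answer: 488161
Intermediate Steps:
v(d) = 2 + d (v(d) = d + 2 = 2 + d)
T(P, A) = -848 - A (T(P, A) = ((-551 - A) - 324) + (2 + 25) = (-875 - A) + 27 = -848 - A)
(-991613 + 1480627) + T(-1366, q(-26)) = (-991613 + 1480627) + (-848 - 1*5) = 489014 + (-848 - 5) = 489014 - 853 = 488161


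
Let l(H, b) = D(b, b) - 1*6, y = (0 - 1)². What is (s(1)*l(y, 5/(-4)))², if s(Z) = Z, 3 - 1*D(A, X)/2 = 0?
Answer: 0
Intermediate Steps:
D(A, X) = 6 (D(A, X) = 6 - 2*0 = 6 + 0 = 6)
y = 1 (y = (-1)² = 1)
l(H, b) = 0 (l(H, b) = 6 - 1*6 = 6 - 6 = 0)
(s(1)*l(y, 5/(-4)))² = (1*0)² = 0² = 0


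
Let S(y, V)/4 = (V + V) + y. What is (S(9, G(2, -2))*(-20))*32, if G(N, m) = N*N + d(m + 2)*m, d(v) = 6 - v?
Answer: 17920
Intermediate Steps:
G(N, m) = N² + m*(4 - m) (G(N, m) = N*N + (6 - (m + 2))*m = N² + (6 - (2 + m))*m = N² + (6 + (-2 - m))*m = N² + (4 - m)*m = N² + m*(4 - m))
S(y, V) = 4*y + 8*V (S(y, V) = 4*((V + V) + y) = 4*(2*V + y) = 4*(y + 2*V) = 4*y + 8*V)
(S(9, G(2, -2))*(-20))*32 = ((4*9 + 8*(2² - 1*(-2)*(-4 - 2)))*(-20))*32 = ((36 + 8*(4 - 1*(-2)*(-6)))*(-20))*32 = ((36 + 8*(4 - 12))*(-20))*32 = ((36 + 8*(-8))*(-20))*32 = ((36 - 64)*(-20))*32 = -28*(-20)*32 = 560*32 = 17920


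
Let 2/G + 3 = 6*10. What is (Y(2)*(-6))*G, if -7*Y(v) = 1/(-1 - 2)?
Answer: -4/399 ≈ -0.010025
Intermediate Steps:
G = 2/57 (G = 2/(-3 + 6*10) = 2/(-3 + 60) = 2/57 ≈ 0.035088)
Y(v) = 1/21 (Y(v) = -1/(7*(-1 - 2)) = -⅐/(-3) = -⅐*(-⅓) = 1/21)
(Y(2)*(-6))*G = ((1/21)*(-6))*(2/57) = -2/7*2/57 = -4/399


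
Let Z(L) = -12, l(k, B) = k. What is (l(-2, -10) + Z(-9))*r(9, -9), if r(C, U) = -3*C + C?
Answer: 252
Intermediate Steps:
r(C, U) = -2*C
(l(-2, -10) + Z(-9))*r(9, -9) = (-2 - 12)*(-2*9) = -14*(-18) = 252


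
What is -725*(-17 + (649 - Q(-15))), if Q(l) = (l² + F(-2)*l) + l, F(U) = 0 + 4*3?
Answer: -436450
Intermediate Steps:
F(U) = 12 (F(U) = 0 + 12 = 12)
Q(l) = l² + 13*l (Q(l) = (l² + 12*l) + l = l² + 13*l)
-725*(-17 + (649 - Q(-15))) = -725*(-17 + (649 - (-15)*(13 - 15))) = -725*(-17 + (649 - (-15)*(-2))) = -725*(-17 + (649 - 1*30)) = -725*(-17 + (649 - 30)) = -725*(-17 + 619) = -725*602 = -436450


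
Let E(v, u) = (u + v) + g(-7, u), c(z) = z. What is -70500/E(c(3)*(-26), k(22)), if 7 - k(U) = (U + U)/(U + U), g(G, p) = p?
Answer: 11750/11 ≈ 1068.2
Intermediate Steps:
k(U) = 6 (k(U) = 7 - (U + U)/(U + U) = 7 - 2*U/(2*U) = 7 - 2*U*1/(2*U) = 7 - 1*1 = 7 - 1 = 6)
E(v, u) = v + 2*u (E(v, u) = (u + v) + u = v + 2*u)
-70500/E(c(3)*(-26), k(22)) = -70500/(3*(-26) + 2*6) = -70500/(-78 + 12) = -70500/(-66) = -70500*(-1/66) = 11750/11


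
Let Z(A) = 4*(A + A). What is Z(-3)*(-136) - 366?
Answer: 2898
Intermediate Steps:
Z(A) = 8*A (Z(A) = 4*(2*A) = 8*A)
Z(-3)*(-136) - 366 = (8*(-3))*(-136) - 366 = -24*(-136) - 366 = 3264 - 366 = 2898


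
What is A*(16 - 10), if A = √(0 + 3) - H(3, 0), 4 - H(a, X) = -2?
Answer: -36 + 6*√3 ≈ -25.608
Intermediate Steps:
H(a, X) = 6 (H(a, X) = 4 - 1*(-2) = 4 + 2 = 6)
A = -6 + √3 (A = √(0 + 3) - 1*6 = √3 - 6 = -6 + √3 ≈ -4.2680)
A*(16 - 10) = (-6 + √3)*(16 - 10) = (-6 + √3)*6 = -36 + 6*√3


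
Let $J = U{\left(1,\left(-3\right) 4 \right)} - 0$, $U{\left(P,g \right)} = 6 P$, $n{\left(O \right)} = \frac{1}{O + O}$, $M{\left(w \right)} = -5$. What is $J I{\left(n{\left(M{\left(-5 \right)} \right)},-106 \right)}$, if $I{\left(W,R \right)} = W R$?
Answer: $\frac{318}{5} \approx 63.6$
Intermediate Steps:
$n{\left(O \right)} = \frac{1}{2 O}$
$I{\left(W,R \right)} = R W$
$J = 6$ ($J = 6 \cdot 1 - 0 = 6 + 0 = 6$)
$J I{\left(n{\left(M{\left(-5 \right)} \right)},-106 \right)} = 6 \left(- 106 \frac{1}{2 \left(-5\right)}\right) = 6 \left(- 106 \cdot \frac{1}{2} \left(- \frac{1}{5}\right)\right) = 6 \left(\left(-106\right) \left(- \frac{1}{10}\right)\right) = 6 \cdot \frac{53}{5} = \frac{318}{5}$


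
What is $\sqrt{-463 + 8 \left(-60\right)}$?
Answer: $i \sqrt{943} \approx 30.708 i$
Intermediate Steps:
$\sqrt{-463 + 8 \left(-60\right)} = \sqrt{-463 - 480} = \sqrt{-943} = i \sqrt{943}$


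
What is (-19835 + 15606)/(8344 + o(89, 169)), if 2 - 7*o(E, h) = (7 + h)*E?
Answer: -29603/42746 ≈ -0.69253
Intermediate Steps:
o(E, h) = 2/7 - E*(7 + h)/7 (o(E, h) = 2/7 - (7 + h)*E/7 = 2/7 - E*(7 + h)/7)
(-19835 + 15606)/(8344 + o(89, 169)) = (-19835 + 15606)/(8344 + (2/7 - 1*89 - ⅐*89*169)) = -4229/(8344 + (2/7 - 89 - 15041/7)) = -4229/(8344 - 15662/7) = -4229/42746/7 = -4229*7/42746 = -29603/42746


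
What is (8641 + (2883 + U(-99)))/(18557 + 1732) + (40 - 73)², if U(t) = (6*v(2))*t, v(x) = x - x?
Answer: 22106245/20289 ≈ 1089.6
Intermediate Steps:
v(x) = 0
U(t) = 0 (U(t) = (6*0)*t = 0*t = 0)
(8641 + (2883 + U(-99)))/(18557 + 1732) + (40 - 73)² = (8641 + (2883 + 0))/(18557 + 1732) + (40 - 73)² = (8641 + 2883)/20289 + (-33)² = 11524*(1/20289) + 1089 = 11524/20289 + 1089 = 22106245/20289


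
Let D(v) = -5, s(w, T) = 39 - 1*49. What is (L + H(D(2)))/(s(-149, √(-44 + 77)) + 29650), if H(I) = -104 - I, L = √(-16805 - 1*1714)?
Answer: -33/9880 + I*√18519/29640 ≈ -0.0033401 + 0.0045912*I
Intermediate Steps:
s(w, T) = -10 (s(w, T) = 39 - 49 = -10)
L = I*√18519 (L = √(-16805 - 1714) = √(-18519) = I*√18519 ≈ 136.08*I)
(L + H(D(2)))/(s(-149, √(-44 + 77)) + 29650) = (I*√18519 + (-104 - 1*(-5)))/(-10 + 29650) = (I*√18519 + (-104 + 5))/29640 = (I*√18519 - 99)*(1/29640) = (-99 + I*√18519)*(1/29640) = -33/9880 + I*√18519/29640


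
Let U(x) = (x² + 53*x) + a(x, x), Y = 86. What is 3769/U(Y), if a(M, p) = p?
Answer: 3769/12040 ≈ 0.31304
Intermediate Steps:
U(x) = x² + 54*x (U(x) = (x² + 53*x) + x = x² + 54*x)
3769/U(Y) = 3769/((86*(54 + 86))) = 3769/((86*140)) = 3769/12040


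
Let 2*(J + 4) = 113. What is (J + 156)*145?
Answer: 60465/2 ≈ 30233.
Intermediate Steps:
J = 105/2 (J = -4 + (1/2)*113 = -4 + 113/2 = 105/2 ≈ 52.500)
(J + 156)*145 = (105/2 + 156)*145 = (417/2)*145 = 60465/2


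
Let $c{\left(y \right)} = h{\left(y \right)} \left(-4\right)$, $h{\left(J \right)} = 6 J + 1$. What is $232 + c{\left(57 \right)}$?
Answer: $-1140$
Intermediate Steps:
$h{\left(J \right)} = 1 + 6 J$
$c{\left(y \right)} = -4 - 24 y$ ($c{\left(y \right)} = \left(1 + 6 y\right) \left(-4\right) = -4 - 24 y$)
$232 + c{\left(57 \right)} = 232 - 1372 = -1140$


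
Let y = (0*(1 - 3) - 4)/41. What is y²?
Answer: 16/1681 ≈ 0.0095181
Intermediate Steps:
y = -4/41 (y = (0*(-2) - 4)*(1/41) = (0 - 4)*(1/41) = -4*1/41 = -4/41 ≈ -0.097561)
y² = (-4/41)² = 16/1681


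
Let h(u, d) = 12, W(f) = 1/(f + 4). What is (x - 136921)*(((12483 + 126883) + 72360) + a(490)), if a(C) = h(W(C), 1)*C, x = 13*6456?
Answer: -11531594758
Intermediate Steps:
W(f) = 1/(4 + f)
x = 83928
a(C) = 12*C
(x - 136921)*(((12483 + 126883) + 72360) + a(490)) = (83928 - 136921)*(((12483 + 126883) + 72360) + 12*490) = -52993*((139366 + 72360) + 5880) = -52993*(211726 + 5880) = -52993*217606 = -11531594758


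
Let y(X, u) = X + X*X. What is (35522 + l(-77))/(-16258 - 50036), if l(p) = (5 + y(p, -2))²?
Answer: -11446657/22098 ≈ -518.00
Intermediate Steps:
y(X, u) = X + X²
l(p) = (5 + p*(1 + p))²
(35522 + l(-77))/(-16258 - 50036) = (35522 + (5 - 77*(1 - 77))²)/(-16258 - 50036) = (35522 + (5 - 77*(-76))²)/(-66294) = (35522 + (5 + 5852)²)*(-1/66294) = (35522 + 5857²)*(-1/66294) = (35522 + 34304449)*(-1/66294) = 34339971*(-1/66294) = -11446657/22098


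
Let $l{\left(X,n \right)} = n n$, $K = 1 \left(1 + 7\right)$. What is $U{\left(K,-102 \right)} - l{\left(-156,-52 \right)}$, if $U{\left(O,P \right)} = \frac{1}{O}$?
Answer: $- \frac{21631}{8} \approx -2703.9$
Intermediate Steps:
$K = 8$ ($K = 1 \cdot 8 = 8$)
$l{\left(X,n \right)} = n^{2}$
$U{\left(K,-102 \right)} - l{\left(-156,-52 \right)} = \frac{1}{8} - \left(-52\right)^{2} = \frac{1}{8} - 2704 = - \frac{21631}{8}$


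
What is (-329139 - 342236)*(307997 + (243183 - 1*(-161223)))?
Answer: -478289564125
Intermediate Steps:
(-329139 - 342236)*(307997 + (243183 - 1*(-161223))) = -671375*(307997 + (243183 + 161223)) = -671375*(307997 + 404406) = -671375*712403 = -478289564125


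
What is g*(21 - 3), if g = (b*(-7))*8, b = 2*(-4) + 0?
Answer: 8064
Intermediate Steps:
b = -8 (b = -8 + 0 = -8)
g = 448 (g = -8*(-7)*8 = 56*8 = 448)
g*(21 - 3) = 448*(21 - 3) = 448*18 = 8064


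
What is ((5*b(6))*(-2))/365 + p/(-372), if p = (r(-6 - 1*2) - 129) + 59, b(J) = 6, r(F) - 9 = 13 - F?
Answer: -386/6789 ≈ -0.056857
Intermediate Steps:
r(F) = 22 - F (r(F) = 9 + (13 - F) = 22 - F)
p = -40 (p = ((22 - (-6 - 1*2)) - 129) + 59 = ((22 - (-6 - 2)) - 129) + 59 = ((22 - 1*(-8)) - 129) + 59 = ((22 + 8) - 129) + 59 = (30 - 129) + 59 = -99 + 59 = -40)
((5*b(6))*(-2))/365 + p/(-372) = ((5*6)*(-2))/365 - 40/(-372) = (30*(-2))*(1/365) - 40*(-1/372) = -60*1/365 + 10/93 = -12/73 + 10/93 = -386/6789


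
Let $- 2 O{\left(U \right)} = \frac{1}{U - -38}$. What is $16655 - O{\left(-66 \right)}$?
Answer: $\frac{932679}{56} \approx 16655.0$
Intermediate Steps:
$O{\left(U \right)} = - \frac{1}{2 \left(38 + U\right)}$ ($O{\left(U \right)} = - \frac{1}{2 \left(U - -38\right)} = - \frac{1}{2 \left(U + \left(-39 + 77\right)\right)} = - \frac{1}{2 \left(U + 38\right)} = - \frac{1}{2 \left(38 + U\right)}$)
$16655 - O{\left(-66 \right)} = 16655 - - \frac{1}{76 + 2 \left(-66\right)} = 16655 - - \frac{1}{76 - 132} = 16655 - - \frac{1}{-56} = 16655 - \left(-1\right) \left(- \frac{1}{56}\right) = 16655 - \frac{1}{56} = \frac{932679}{56}$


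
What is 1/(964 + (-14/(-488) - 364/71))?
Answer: 17324/16612017 ≈ 0.0010429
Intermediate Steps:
1/(964 + (-14/(-488) - 364/71)) = 1/(964 + (-14*(-1/488) - 364*1/71)) = 1/(964 + (7/244 - 364/71)) = 1/(964 - 88319/17324) = 1/(16612017/17324) = 17324/16612017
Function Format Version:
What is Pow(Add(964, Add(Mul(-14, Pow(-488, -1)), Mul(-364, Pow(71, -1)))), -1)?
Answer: Rational(17324, 16612017) ≈ 0.0010429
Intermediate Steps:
Pow(Add(964, Add(Mul(-14, Pow(-488, -1)), Mul(-364, Pow(71, -1)))), -1) = Pow(Add(964, Add(Mul(-14, Rational(-1, 488)), Mul(-364, Rational(1, 71)))), -1) = Pow(Add(964, Add(Rational(7, 244), Rational(-364, 71))), -1) = Pow(Add(964, Rational(-88319, 17324)), -1) = Pow(Rational(16612017, 17324), -1) = Rational(17324, 16612017)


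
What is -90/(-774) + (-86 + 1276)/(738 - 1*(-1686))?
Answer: 31645/52116 ≈ 0.60720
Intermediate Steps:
-90/(-774) + (-86 + 1276)/(738 - 1*(-1686)) = -90*(-1/774) + 1190/(738 + 1686) = 5/43 + 1190/2424 = 5/43 + 1190*(1/2424) = 5/43 + 595/1212 = 31645/52116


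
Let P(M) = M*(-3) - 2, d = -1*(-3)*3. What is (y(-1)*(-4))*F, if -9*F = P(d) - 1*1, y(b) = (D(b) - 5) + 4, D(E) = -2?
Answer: 40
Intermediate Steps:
d = 9 (d = 3*3 = 9)
P(M) = -2 - 3*M (P(M) = -3*M - 2 = -2 - 3*M)
y(b) = -3 (y(b) = (-2 - 5) + 4 = -7 + 4 = -3)
F = 10/3 (F = -((-2 - 3*9) - 1*1)/9 = -((-2 - 27) - 1)/9 = -(-29 - 1)/9 = -⅑*(-30) = 10/3 ≈ 3.3333)
(y(-1)*(-4))*F = -3*(-4)*(10/3) = 12*(10/3) = 40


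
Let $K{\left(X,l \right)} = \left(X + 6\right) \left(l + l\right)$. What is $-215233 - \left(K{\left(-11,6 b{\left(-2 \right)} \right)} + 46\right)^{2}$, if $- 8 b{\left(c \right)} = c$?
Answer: $-216194$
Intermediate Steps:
$b{\left(c \right)} = - \frac{c}{8}$
$K{\left(X,l \right)} = 2 l \left(6 + X\right)$ ($K{\left(X,l \right)} = \left(6 + X\right) 2 l = 2 l \left(6 + X\right)$)
$-215233 - \left(K{\left(-11,6 b{\left(-2 \right)} \right)} + 46\right)^{2} = -215233 - \left(2 \cdot 6 \left(\left(- \frac{1}{8}\right) \left(-2\right)\right) \left(6 - 11\right) + 46\right)^{2} = -215233 - \left(2 \cdot 6 \cdot \frac{1}{4} \left(-5\right) + 46\right)^{2} = -215233 - \left(2 \cdot \frac{3}{2} \left(-5\right) + 46\right)^{2} = -215233 - \left(-15 + 46\right)^{2} = -215233 - 31^{2} = -215233 - 961 = -216194$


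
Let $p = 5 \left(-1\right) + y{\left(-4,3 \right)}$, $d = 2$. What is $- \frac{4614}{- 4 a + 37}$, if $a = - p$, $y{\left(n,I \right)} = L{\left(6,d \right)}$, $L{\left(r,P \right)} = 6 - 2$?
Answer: $- \frac{1538}{11} \approx -139.82$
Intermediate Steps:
$L{\left(r,P \right)} = 4$ ($L{\left(r,P \right)} = 6 - 2 = 4$)
$y{\left(n,I \right)} = 4$
$p = -1$ ($p = 5 \left(-1\right) + 4 = -5 + 4 = -1$)
$a = 1$ ($a = \left(-1\right) \left(-1\right) = 1$)
$- \frac{4614}{- 4 a + 37} = - \frac{4614}{\left(-4\right) 1 + 37} = - \frac{4614}{-4 + 37} = - \frac{4614}{33} = \left(-4614\right) \frac{1}{33} = - \frac{1538}{11}$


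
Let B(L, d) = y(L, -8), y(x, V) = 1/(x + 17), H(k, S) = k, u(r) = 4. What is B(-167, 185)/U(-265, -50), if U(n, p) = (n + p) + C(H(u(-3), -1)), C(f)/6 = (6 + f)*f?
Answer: 1/11250 ≈ 8.8889e-5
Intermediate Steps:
C(f) = 6*f*(6 + f) (C(f) = 6*((6 + f)*f) = 6*(f*(6 + f)) = 6*f*(6 + f))
y(x, V) = 1/(17 + x)
B(L, d) = 1/(17 + L)
U(n, p) = 240 + n + p (U(n, p) = (n + p) + 6*4*(6 + 4) = (n + p) + 6*4*10 = (n + p) + 240 = 240 + n + p)
B(-167, 185)/U(-265, -50) = 1/((17 - 167)*(240 - 265 - 50)) = 1/(-150*(-75)) = -1/150*(-1/75) = 1/11250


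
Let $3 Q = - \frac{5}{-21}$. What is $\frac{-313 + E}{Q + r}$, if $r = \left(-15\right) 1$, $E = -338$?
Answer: $\frac{41013}{940} \approx 43.631$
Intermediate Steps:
$r = -15$
$Q = \frac{5}{63}$ ($Q = \frac{\left(-5\right) \frac{1}{-21}}{3} = \frac{\left(-5\right) \left(- \frac{1}{21}\right)}{3} = \frac{1}{3} \cdot \frac{5}{21} = \frac{5}{63} \approx 0.079365$)
$\frac{-313 + E}{Q + r} = \frac{-313 - 338}{\frac{5}{63} - 15} = - \frac{651}{- \frac{940}{63}} = \left(-651\right) \left(- \frac{63}{940}\right) = \frac{41013}{940}$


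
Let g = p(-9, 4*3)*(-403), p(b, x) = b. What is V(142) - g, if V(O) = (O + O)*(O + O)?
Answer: 77029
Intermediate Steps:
V(O) = 4*O**2 (V(O) = (2*O)*(2*O) = 4*O**2)
g = 3627 (g = -9*(-403) = 3627)
V(142) - g = 4*142**2 - 1*3627 = 4*20164 - 3627 = 80656 - 3627 = 77029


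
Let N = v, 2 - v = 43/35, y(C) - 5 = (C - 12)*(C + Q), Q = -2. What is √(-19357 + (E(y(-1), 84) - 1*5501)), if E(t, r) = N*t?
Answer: 3*I*√3378830/35 ≈ 157.56*I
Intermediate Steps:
y(C) = 5 + (-12 + C)*(-2 + C) (y(C) = 5 + (C - 12)*(C - 2) = 5 + (-12 + C)*(-2 + C))
v = 27/35 (v = 2 - 43/35 = 27/35 ≈ 0.77143)
N = 27/35 ≈ 0.77143
E(t, r) = 27*t/35
√(-19357 + (E(y(-1), 84) - 1*5501)) = √(-19357 + (27*(29 + (-1)² - 14*(-1))/35 - 1*5501)) = √(-19357 + (27*(29 + 1 + 14)/35 - 5501)) = √(-19357 + ((27/35)*44 - 5501)) = √(-19357 + (1188/35 - 5501)) = √(-19357 - 191347/35) = √(-868842/35) = 3*I*√3378830/35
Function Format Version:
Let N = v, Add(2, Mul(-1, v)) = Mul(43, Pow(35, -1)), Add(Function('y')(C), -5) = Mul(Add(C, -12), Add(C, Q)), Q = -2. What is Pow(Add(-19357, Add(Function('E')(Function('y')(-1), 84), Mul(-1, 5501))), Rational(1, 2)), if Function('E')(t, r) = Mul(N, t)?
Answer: Mul(Rational(3, 35), I, Pow(3378830, Rational(1, 2))) ≈ Mul(157.56, I)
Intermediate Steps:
Function('y')(C) = Add(5, Mul(Add(-12, C), Add(-2, C))) (Function('y')(C) = Add(5, Mul(Add(C, -12), Add(C, -2))) = Add(5, Mul(Add(-12, C), Add(-2, C))))
v = Rational(27, 35) (v = Add(2, Mul(-1, Mul(43, Pow(35, -1)))) = Add(2, Mul(-1, Mul(43, Rational(1, 35)))) = Add(2, Mul(-1, Rational(43, 35))) = Add(2, Rational(-43, 35)) = Rational(27, 35) ≈ 0.77143)
N = Rational(27, 35) ≈ 0.77143
Function('E')(t, r) = Mul(Rational(27, 35), t)
Pow(Add(-19357, Add(Function('E')(Function('y')(-1), 84), Mul(-1, 5501))), Rational(1, 2)) = Pow(Add(-19357, Add(Mul(Rational(27, 35), Add(29, Pow(-1, 2), Mul(-14, -1))), Mul(-1, 5501))), Rational(1, 2)) = Pow(Add(-19357, Add(Mul(Rational(27, 35), Add(29, 1, 14)), -5501)), Rational(1, 2)) = Pow(Add(-19357, Add(Mul(Rational(27, 35), 44), -5501)), Rational(1, 2)) = Pow(Add(-19357, Add(Rational(1188, 35), -5501)), Rational(1, 2)) = Pow(Add(-19357, Rational(-191347, 35)), Rational(1, 2)) = Pow(Rational(-868842, 35), Rational(1, 2)) = Mul(Rational(3, 35), I, Pow(3378830, Rational(1, 2)))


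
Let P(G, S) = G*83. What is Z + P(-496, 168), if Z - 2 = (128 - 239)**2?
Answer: -28845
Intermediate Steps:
P(G, S) = 83*G
Z = 12323 (Z = 2 + (128 - 239)**2 = 2 + (-111)**2 = 2 + 12321 = 12323)
Z + P(-496, 168) = 12323 + 83*(-496) = 12323 - 41168 = -28845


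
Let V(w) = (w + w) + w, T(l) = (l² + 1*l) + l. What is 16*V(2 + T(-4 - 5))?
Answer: 3120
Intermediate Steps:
T(l) = l² + 2*l (T(l) = (l² + l) + l = (l + l²) + l = l² + 2*l)
V(w) = 3*w (V(w) = 2*w + w = 3*w)
16*V(2 + T(-4 - 5)) = 16*(3*(2 + (-4 - 5)*(2 + (-4 - 5)))) = 16*(3*(2 - 9*(2 - 9))) = 16*(3*(2 - 9*(-7))) = 16*(3*(2 + 63)) = 16*(3*65) = 16*195 = 3120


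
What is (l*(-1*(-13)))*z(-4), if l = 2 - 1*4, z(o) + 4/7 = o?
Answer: 832/7 ≈ 118.86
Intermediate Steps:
z(o) = -4/7 + o
l = -2 (l = 2 - 4 = -2)
(l*(-1*(-13)))*z(-4) = (-(-2)*(-13))*(-4/7 - 4) = -2*13*(-32/7) = -26*(-32/7) = 832/7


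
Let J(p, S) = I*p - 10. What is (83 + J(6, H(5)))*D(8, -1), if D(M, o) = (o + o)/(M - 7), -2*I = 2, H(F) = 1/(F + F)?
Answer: -134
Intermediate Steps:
H(F) = 1/(2*F)
I = -1 (I = -½*2 = -1)
J(p, S) = -10 - p (J(p, S) = -p - 10 = -10 - p)
D(M, o) = 2*o/(-7 + M) (D(M, o) = (2*o)/(-7 + M) = 2*o/(-7 + M))
(83 + J(6, H(5)))*D(8, -1) = (83 + (-10 - 1*6))*(2*(-1)/(-7 + 8)) = (83 + (-10 - 6))*(2*(-1)/1) = (83 - 16)*(2*(-1)*1) = 67*(-2) = -134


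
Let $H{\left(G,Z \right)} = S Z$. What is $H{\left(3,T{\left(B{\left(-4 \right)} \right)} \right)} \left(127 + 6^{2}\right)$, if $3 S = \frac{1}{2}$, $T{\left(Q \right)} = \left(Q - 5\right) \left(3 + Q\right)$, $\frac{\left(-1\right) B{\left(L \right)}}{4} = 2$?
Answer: $\frac{10595}{6} \approx 1765.8$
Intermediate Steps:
$B{\left(L \right)} = -8$ ($B{\left(L \right)} = \left(-4\right) 2 = -8$)
$T{\left(Q \right)} = \left(-5 + Q\right) \left(3 + Q\right)$
$S = \frac{1}{6}$ ($S = \frac{1}{3 \cdot 2} = \frac{1}{3} \cdot \frac{1}{2} = \frac{1}{6} \approx 0.16667$)
$H{\left(G,Z \right)} = \frac{Z}{6}$
$H{\left(3,T{\left(B{\left(-4 \right)} \right)} \right)} \left(127 + 6^{2}\right) = \frac{-15 + \left(-8\right)^{2} - -16}{6} \left(127 + 6^{2}\right) = \frac{-15 + 64 + 16}{6} \left(127 + 36\right) = \frac{1}{6} \cdot 65 \cdot 163 = \frac{65}{6} \cdot 163 = \frac{10595}{6}$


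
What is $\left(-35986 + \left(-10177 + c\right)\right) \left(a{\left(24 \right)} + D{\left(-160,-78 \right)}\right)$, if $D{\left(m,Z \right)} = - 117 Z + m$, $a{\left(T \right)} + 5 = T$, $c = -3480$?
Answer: $-446042355$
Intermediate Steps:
$a{\left(T \right)} = -5 + T$
$D{\left(m,Z \right)} = m - 117 Z$
$\left(-35986 + \left(-10177 + c\right)\right) \left(a{\left(24 \right)} + D{\left(-160,-78 \right)}\right) = \left(-35986 - 13657\right) \left(\left(-5 + 24\right) - -8966\right) = \left(-35986 - 13657\right) \left(19 + \left(-160 + 9126\right)\right) = - 49643 \left(19 + 8966\right) = \left(-49643\right) 8985 = -446042355$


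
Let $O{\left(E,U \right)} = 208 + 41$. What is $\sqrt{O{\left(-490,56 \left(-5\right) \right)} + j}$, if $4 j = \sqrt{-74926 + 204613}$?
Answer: $\frac{\sqrt{996 + \sqrt{129687}}}{2} \approx 18.413$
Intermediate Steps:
$j = \frac{\sqrt{129687}}{4}$ ($j = \frac{\sqrt{-74926 + 204613}}{4} = \frac{\sqrt{129687}}{4} \approx 90.03$)
$O{\left(E,U \right)} = 249$
$\sqrt{O{\left(-490,56 \left(-5\right) \right)} + j} = \sqrt{249 + \frac{\sqrt{129687}}{4}}$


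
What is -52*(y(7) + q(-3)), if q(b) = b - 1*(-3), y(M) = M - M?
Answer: 0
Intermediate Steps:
y(M) = 0
q(b) = 3 + b (q(b) = b + 3 = 3 + b)
-52*(y(7) + q(-3)) = -52*(0 + (3 - 3)) = -52*(0 + 0) = -52*0 = 0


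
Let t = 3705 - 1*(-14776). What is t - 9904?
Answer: 8577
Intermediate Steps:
t = 18481 (t = 3705 + 14776 = 18481)
t - 9904 = 18481 - 9904 = 8577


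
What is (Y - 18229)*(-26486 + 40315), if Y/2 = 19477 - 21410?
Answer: -305551755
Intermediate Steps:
Y = -3866 (Y = 2*(19477 - 21410) = 2*(-1933) = -3866)
(Y - 18229)*(-26486 + 40315) = (-3866 - 18229)*(-26486 + 40315) = -22095*13829 = -305551755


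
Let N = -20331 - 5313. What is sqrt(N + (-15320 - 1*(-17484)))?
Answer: 2*I*sqrt(5870) ≈ 153.23*I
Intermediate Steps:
N = -25644
sqrt(N + (-15320 - 1*(-17484))) = sqrt(-25644 + (-15320 - 1*(-17484))) = sqrt(-25644 + (-15320 + 17484)) = sqrt(-25644 + 2164) = sqrt(-23480) = 2*I*sqrt(5870)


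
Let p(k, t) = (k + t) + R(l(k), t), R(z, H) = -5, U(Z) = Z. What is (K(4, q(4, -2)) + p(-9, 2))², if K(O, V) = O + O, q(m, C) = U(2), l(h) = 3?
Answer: 16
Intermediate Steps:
q(m, C) = 2
K(O, V) = 2*O
p(k, t) = -5 + k + t (p(k, t) = (k + t) - 5 = -5 + k + t)
(K(4, q(4, -2)) + p(-9, 2))² = (2*4 + (-5 - 9 + 2))² = (8 - 12)² = (-4)² = 16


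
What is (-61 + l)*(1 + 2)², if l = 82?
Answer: 189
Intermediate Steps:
(-61 + l)*(1 + 2)² = (-61 + 82)*(1 + 2)² = 21*3² = 21*9 = 189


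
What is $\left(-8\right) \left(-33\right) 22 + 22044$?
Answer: $27852$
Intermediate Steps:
$\left(-8\right) \left(-33\right) 22 + 22044 = 264 \cdot 22 + 22044 = 5808 + 22044 = 27852$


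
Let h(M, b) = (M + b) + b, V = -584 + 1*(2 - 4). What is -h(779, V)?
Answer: 393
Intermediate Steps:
V = -586 (V = -584 + 1*(-2) = -584 - 2 = -586)
h(M, b) = M + 2*b
-h(779, V) = -(779 + 2*(-586)) = -(779 - 1172) = -1*(-393) = 393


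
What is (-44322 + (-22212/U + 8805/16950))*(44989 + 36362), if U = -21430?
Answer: -8731072877096133/2421590 ≈ -3.6055e+9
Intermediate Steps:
(-44322 + (-22212/U + 8805/16950))*(44989 + 36362) = (-44322 + (-22212/(-21430) + 8805/16950))*(44989 + 36362) = (-44322 + (-22212*(-1/21430) + 8805*(1/16950)))*81351 = (-44322 + (11106/10715 + 587/1130))*81351 = (-44322 + 3767897/2421590)*81351 = -107325944083/2421590*81351 = -8731072877096133/2421590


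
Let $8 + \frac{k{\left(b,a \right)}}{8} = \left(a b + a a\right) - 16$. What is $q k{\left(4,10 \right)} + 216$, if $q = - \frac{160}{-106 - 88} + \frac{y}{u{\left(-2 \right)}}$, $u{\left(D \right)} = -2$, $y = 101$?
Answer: $- \frac{4450616}{97} \approx -45883.0$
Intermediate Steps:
$k{\left(b,a \right)} = -192 + 8 a^{2} + 8 a b$ ($k{\left(b,a \right)} = -64 + 8 \left(\left(a b + a a\right) - 16\right) = -64 + 8 \left(\left(a b + a^{2}\right) - 16\right) = -64 + 8 \left(\left(a^{2} + a b\right) - 16\right) = -64 + 8 \left(-16 + a^{2} + a b\right) = -64 + \left(-128 + 8 a^{2} + 8 a b\right) = -192 + 8 a^{2} + 8 a b$)
$q = - \frac{9637}{194}$ ($q = - \frac{160}{-106 - 88} + \frac{101}{-2} = - \frac{160}{-106 - 88} + 101 \left(- \frac{1}{2}\right) = - \frac{160}{-194} - \frac{101}{2} = \left(-160\right) \left(- \frac{1}{194}\right) - \frac{101}{2} = \frac{80}{97} - \frac{101}{2} = - \frac{9637}{194} \approx -49.675$)
$q k{\left(4,10 \right)} + 216 = - \frac{9637 \left(-192 + 8 \cdot 10^{2} + 8 \cdot 10 \cdot 4\right)}{194} + 216 = - \frac{9637 \left(-192 + 8 \cdot 100 + 320\right)}{194} + 216 = - \frac{9637 \left(-192 + 800 + 320\right)}{194} + 216 = \left(- \frac{9637}{194}\right) 928 + 216 = - \frac{4471568}{97} + 216 = - \frac{4450616}{97}$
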